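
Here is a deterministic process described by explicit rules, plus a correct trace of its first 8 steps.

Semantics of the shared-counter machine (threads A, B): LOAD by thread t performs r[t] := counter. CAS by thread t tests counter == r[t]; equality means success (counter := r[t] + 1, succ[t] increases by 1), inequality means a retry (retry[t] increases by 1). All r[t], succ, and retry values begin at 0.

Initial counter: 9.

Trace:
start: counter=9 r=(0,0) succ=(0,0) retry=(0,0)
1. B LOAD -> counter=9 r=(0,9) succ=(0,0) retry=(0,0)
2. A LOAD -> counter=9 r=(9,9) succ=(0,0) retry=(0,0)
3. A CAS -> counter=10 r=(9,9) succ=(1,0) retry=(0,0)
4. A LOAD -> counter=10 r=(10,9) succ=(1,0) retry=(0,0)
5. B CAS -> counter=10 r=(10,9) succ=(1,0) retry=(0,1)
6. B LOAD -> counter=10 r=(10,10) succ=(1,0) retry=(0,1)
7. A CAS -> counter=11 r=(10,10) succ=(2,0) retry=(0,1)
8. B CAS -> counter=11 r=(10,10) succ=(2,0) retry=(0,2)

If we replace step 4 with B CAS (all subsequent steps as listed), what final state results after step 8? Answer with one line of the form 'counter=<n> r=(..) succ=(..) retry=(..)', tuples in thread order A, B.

(re-executing from step 4 with the substitution; state before step 4: counter=10 r=(9,9) succ=(1,0) retry=(0,0))
4. B CAS -> counter=10 r=(9,9) succ=(1,0) retry=(0,1)
5. B CAS -> counter=10 r=(9,9) succ=(1,0) retry=(0,2)
6. B LOAD -> counter=10 r=(9,10) succ=(1,0) retry=(0,2)
7. A CAS -> counter=10 r=(9,10) succ=(1,0) retry=(1,2)
8. B CAS -> counter=11 r=(9,10) succ=(1,1) retry=(1,2)

counter=11 r=(9,10) succ=(1,1) retry=(1,2)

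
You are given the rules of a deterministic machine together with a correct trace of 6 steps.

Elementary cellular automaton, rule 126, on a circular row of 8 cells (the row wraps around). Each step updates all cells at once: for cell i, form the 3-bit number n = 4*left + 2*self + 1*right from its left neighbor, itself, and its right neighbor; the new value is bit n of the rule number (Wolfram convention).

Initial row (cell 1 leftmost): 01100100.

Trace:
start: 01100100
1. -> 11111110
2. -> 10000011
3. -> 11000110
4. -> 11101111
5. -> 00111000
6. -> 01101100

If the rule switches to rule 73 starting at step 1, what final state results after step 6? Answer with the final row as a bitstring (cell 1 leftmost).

01101100

(re-executing steps 1..6 under rule 73; state before step 1: 01100100)
1. -> 01100001
2. -> 01101100
3. -> 01101101
4. -> 01101100
5. -> 01101101
6. -> 01101100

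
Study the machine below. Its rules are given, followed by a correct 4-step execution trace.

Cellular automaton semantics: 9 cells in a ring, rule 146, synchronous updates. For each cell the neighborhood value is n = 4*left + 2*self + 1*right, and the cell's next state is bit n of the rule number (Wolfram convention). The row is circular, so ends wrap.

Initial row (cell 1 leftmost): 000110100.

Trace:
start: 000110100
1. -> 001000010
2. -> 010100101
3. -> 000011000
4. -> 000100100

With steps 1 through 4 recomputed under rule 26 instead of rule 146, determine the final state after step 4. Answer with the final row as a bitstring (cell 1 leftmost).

101000000

(re-executing steps 1..4 under rule 26; state before step 1: 000110100)
1. -> 001100010
2. -> 011010101
3. -> 010000000
4. -> 101000000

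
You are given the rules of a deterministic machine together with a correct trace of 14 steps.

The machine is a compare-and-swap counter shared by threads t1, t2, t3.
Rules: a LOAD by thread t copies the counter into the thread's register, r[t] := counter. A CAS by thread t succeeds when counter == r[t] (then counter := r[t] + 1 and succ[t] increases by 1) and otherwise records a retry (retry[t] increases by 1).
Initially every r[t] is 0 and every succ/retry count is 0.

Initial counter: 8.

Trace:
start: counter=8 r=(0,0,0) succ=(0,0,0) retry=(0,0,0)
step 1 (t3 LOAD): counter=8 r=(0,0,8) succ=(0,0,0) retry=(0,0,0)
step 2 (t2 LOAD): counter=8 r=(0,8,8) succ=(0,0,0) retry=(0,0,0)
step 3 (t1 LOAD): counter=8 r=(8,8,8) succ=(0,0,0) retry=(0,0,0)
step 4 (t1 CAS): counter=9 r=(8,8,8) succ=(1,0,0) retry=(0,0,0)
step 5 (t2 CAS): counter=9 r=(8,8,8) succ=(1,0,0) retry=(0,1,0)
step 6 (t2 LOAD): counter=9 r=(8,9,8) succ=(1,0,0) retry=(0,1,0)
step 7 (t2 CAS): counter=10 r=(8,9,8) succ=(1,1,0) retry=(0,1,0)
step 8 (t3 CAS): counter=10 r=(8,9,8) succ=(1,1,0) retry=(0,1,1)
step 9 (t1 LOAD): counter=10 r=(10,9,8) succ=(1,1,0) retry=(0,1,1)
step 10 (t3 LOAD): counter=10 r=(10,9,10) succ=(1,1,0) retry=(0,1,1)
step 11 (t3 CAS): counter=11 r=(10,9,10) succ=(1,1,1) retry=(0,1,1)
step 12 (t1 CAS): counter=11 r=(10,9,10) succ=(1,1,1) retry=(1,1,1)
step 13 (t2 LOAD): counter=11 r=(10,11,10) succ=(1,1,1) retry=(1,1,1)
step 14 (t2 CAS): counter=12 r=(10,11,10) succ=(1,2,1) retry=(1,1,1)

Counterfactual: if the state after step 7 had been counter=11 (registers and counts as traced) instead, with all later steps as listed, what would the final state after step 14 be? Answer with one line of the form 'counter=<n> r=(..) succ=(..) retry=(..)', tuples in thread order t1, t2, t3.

state after step 7 := counter=11 r=(8,9,8) succ=(1,1,0) retry=(0,1,0)
step 8 (t3 CAS): counter=11 r=(8,9,8) succ=(1,1,0) retry=(0,1,1)
step 9 (t1 LOAD): counter=11 r=(11,9,8) succ=(1,1,0) retry=(0,1,1)
step 10 (t3 LOAD): counter=11 r=(11,9,11) succ=(1,1,0) retry=(0,1,1)
step 11 (t3 CAS): counter=12 r=(11,9,11) succ=(1,1,1) retry=(0,1,1)
step 12 (t1 CAS): counter=12 r=(11,9,11) succ=(1,1,1) retry=(1,1,1)
step 13 (t2 LOAD): counter=12 r=(11,12,11) succ=(1,1,1) retry=(1,1,1)
step 14 (t2 CAS): counter=13 r=(11,12,11) succ=(1,2,1) retry=(1,1,1)

counter=13 r=(11,12,11) succ=(1,2,1) retry=(1,1,1)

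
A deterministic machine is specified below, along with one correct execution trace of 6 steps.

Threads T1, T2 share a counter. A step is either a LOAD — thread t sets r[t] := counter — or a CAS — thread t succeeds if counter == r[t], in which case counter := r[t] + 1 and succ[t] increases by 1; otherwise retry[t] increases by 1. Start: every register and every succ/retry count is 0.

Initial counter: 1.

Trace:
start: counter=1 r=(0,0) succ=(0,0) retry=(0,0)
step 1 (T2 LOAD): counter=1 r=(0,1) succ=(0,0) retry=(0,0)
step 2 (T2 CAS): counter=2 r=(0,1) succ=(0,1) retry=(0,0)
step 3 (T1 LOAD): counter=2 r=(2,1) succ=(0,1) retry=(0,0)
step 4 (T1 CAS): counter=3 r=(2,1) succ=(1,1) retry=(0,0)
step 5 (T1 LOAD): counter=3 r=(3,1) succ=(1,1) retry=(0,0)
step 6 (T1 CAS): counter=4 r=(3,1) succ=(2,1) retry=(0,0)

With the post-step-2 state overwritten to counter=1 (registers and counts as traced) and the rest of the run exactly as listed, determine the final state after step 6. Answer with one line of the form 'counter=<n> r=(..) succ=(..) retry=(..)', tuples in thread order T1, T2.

counter=3 r=(2,1) succ=(2,1) retry=(0,0)

state after step 2 := counter=1 r=(0,1) succ=(0,1) retry=(0,0)
step 3 (T1 LOAD): counter=1 r=(1,1) succ=(0,1) retry=(0,0)
step 4 (T1 CAS): counter=2 r=(1,1) succ=(1,1) retry=(0,0)
step 5 (T1 LOAD): counter=2 r=(2,1) succ=(1,1) retry=(0,0)
step 6 (T1 CAS): counter=3 r=(2,1) succ=(2,1) retry=(0,0)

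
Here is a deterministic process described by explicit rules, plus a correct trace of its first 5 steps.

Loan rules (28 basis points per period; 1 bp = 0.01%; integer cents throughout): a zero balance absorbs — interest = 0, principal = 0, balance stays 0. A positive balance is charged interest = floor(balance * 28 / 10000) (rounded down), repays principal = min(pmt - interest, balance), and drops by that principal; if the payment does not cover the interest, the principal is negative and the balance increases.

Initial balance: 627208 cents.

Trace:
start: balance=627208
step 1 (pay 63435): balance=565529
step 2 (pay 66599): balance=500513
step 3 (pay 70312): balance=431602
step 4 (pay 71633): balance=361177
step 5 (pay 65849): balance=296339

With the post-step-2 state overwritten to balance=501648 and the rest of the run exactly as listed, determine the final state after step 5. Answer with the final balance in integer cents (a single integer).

state after step 2 := balance=501648
step 3 (pay 70312): balance=432740
step 4 (pay 71633): balance=362318
step 5 (pay 65849): balance=297483

297483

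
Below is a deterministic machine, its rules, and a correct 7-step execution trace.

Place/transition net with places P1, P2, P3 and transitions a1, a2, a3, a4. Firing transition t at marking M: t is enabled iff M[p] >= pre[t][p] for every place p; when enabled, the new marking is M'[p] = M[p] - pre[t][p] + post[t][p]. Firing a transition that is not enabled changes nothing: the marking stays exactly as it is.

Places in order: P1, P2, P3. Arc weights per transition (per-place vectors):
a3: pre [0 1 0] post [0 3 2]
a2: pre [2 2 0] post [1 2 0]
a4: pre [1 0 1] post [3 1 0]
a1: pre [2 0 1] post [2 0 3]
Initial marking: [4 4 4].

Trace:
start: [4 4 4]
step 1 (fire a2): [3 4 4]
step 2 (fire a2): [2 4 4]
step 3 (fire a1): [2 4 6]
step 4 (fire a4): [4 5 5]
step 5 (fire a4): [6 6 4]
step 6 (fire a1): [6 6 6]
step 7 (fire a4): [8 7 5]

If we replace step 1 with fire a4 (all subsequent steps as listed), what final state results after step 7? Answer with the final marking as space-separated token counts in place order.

11 8 4

(re-executing from step 1 with the substitution; state before step 1: [4 4 4])
step 1 (fire a4): [6 5 3]
step 2 (fire a2): [5 5 3]
step 3 (fire a1): [5 5 5]
step 4 (fire a4): [7 6 4]
step 5 (fire a4): [9 7 3]
step 6 (fire a1): [9 7 5]
step 7 (fire a4): [11 8 4]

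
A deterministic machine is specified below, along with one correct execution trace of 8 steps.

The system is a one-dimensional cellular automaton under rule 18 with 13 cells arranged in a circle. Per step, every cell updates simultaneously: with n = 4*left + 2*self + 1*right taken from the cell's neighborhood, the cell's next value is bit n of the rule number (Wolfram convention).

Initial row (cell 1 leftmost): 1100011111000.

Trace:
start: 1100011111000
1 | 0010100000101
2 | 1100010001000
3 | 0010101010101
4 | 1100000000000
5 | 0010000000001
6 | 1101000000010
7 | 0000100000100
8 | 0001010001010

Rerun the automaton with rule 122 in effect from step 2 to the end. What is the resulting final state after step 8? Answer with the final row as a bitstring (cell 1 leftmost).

(re-executing steps 2..8 under rule 122; state before step 2: 0010100000101)
2 | 1101010001010
3 | 1110101010101
4 | 0011010101011
5 | 1111101010111
6 | 0000110101100
7 | 0001111011110
8 | 0011001110011

0011001110011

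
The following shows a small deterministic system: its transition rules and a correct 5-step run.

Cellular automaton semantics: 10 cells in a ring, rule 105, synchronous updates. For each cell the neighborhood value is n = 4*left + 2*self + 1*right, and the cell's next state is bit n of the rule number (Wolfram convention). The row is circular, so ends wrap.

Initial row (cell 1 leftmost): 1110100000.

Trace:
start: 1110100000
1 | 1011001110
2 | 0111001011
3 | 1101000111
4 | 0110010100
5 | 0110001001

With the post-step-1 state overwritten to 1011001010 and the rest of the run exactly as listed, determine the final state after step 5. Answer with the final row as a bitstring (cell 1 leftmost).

0011001101

state after step 1 := 1011001010
2 | 0111000101
3 | 1101010010
4 | 1110100001
5 | 0011001101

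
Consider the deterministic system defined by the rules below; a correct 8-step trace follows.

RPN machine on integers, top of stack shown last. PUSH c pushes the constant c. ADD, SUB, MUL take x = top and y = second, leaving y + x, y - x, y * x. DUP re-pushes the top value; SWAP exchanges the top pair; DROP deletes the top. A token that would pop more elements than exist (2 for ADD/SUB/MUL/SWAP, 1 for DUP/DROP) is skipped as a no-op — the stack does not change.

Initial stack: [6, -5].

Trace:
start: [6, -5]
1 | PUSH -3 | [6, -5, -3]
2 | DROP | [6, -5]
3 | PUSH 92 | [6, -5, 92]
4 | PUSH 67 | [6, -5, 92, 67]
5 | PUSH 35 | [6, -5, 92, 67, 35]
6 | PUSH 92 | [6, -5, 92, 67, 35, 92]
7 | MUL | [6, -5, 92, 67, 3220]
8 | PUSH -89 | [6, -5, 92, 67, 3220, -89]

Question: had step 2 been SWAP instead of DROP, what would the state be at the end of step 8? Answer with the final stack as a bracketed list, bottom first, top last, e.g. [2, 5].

[6, -3, -5, 92, 67, 3220, -89]

(re-executing from step 2 with the substitution; state before step 2: [6, -5, -3])
2 | SWAP | [6, -3, -5]
3 | PUSH 92 | [6, -3, -5, 92]
4 | PUSH 67 | [6, -3, -5, 92, 67]
5 | PUSH 35 | [6, -3, -5, 92, 67, 35]
6 | PUSH 92 | [6, -3, -5, 92, 67, 35, 92]
7 | MUL | [6, -3, -5, 92, 67, 3220]
8 | PUSH -89 | [6, -3, -5, 92, 67, 3220, -89]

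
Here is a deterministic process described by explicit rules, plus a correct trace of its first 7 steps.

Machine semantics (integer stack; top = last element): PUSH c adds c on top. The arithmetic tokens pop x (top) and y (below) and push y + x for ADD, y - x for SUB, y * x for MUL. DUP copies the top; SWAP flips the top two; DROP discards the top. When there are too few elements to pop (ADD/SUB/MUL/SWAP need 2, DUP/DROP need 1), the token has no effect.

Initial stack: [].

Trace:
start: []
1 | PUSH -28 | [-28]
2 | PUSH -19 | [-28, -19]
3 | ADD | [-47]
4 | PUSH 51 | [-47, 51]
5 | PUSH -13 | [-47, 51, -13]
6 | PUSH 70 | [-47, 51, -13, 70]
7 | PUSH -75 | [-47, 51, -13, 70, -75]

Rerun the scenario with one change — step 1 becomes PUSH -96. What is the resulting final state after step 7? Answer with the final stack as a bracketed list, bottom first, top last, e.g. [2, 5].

(re-executing from step 1 with the substitution; state before step 1: [])
1 | PUSH -96 | [-96]
2 | PUSH -19 | [-96, -19]
3 | ADD | [-115]
4 | PUSH 51 | [-115, 51]
5 | PUSH -13 | [-115, 51, -13]
6 | PUSH 70 | [-115, 51, -13, 70]
7 | PUSH -75 | [-115, 51, -13, 70, -75]

[-115, 51, -13, 70, -75]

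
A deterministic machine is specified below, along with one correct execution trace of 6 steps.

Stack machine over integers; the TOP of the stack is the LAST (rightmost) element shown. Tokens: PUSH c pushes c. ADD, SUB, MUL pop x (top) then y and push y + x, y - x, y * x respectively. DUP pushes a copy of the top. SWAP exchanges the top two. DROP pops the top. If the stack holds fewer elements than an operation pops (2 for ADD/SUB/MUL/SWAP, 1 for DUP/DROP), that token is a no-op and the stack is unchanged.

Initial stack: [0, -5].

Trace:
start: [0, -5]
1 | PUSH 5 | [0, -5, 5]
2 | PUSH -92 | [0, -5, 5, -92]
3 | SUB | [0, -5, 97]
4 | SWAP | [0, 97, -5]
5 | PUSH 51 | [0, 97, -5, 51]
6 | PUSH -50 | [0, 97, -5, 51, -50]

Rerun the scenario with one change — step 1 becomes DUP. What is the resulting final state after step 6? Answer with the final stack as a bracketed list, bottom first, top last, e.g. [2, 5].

[0, 87, -5, 51, -50]

(re-executing from step 1 with the substitution; state before step 1: [0, -5])
1 | DUP | [0, -5, -5]
2 | PUSH -92 | [0, -5, -5, -92]
3 | SUB | [0, -5, 87]
4 | SWAP | [0, 87, -5]
5 | PUSH 51 | [0, 87, -5, 51]
6 | PUSH -50 | [0, 87, -5, 51, -50]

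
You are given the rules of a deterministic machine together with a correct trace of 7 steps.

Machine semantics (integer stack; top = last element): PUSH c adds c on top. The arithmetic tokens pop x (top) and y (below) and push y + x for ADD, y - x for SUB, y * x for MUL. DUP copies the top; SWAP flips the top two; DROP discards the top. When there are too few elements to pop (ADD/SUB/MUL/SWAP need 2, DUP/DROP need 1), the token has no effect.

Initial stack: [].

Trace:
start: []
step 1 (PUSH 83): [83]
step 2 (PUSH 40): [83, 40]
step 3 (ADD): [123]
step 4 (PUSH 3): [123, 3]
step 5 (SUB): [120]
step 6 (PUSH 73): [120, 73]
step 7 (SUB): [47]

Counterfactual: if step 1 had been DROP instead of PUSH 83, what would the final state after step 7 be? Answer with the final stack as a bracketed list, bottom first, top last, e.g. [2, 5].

(re-executing from step 1 with the substitution; state before step 1: [])
step 1 (DROP): []
step 2 (PUSH 40): [40]
step 3 (ADD): [40]
step 4 (PUSH 3): [40, 3]
step 5 (SUB): [37]
step 6 (PUSH 73): [37, 73]
step 7 (SUB): [-36]

[-36]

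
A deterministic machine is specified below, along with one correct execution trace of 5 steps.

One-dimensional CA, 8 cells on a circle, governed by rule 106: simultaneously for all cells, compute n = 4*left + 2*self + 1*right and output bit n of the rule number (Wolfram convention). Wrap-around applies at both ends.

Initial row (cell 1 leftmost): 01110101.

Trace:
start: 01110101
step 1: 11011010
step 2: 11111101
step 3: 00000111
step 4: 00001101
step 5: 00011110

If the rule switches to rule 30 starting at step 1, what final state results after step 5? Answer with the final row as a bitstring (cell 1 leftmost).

01000000

(re-executing steps 1..5 under rule 30; state before step 1: 01110101)
step 1: 01000101
step 2: 01101101
step 3: 01001001
step 4: 01111111
step 5: 01000000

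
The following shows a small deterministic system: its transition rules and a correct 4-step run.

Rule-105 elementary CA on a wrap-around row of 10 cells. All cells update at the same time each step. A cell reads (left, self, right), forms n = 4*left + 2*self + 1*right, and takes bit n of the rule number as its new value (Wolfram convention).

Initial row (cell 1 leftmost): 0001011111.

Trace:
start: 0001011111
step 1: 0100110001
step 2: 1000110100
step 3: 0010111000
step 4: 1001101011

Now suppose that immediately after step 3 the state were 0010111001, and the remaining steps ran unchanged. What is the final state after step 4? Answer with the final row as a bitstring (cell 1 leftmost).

0001101000

state after step 3 := 0010111001
step 4: 0001101000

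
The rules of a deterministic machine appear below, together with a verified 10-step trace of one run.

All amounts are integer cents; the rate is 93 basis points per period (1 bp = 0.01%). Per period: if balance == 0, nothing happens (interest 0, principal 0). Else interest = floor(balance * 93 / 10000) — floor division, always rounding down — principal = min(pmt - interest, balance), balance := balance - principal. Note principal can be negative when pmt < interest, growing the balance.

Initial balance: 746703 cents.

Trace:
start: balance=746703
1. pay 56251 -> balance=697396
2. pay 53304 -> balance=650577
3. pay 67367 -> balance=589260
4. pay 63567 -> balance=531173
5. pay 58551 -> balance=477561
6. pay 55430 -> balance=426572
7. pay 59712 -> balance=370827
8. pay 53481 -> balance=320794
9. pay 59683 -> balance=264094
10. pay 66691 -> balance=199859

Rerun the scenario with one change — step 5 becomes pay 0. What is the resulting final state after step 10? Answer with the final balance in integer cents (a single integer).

261183

(re-executing from step 5 with the substitution; state before step 5: balance=531173)
5. pay 0 -> balance=536112
6. pay 55430 -> balance=485667
7. pay 59712 -> balance=430471
8. pay 53481 -> balance=380993
9. pay 59683 -> balance=324853
10. pay 66691 -> balance=261183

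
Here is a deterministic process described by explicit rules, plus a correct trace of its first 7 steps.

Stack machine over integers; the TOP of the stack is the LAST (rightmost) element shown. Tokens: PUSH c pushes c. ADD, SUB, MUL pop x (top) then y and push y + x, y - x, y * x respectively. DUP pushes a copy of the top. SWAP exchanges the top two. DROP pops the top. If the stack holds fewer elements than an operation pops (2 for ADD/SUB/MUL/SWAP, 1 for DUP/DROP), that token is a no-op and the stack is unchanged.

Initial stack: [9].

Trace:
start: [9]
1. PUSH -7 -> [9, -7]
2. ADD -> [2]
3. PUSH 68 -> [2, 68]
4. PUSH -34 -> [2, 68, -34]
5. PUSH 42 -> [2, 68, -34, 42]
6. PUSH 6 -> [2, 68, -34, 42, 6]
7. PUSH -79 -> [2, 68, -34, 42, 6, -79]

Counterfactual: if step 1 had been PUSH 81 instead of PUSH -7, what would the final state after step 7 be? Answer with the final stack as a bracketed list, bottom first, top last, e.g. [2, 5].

[90, 68, -34, 42, 6, -79]

(re-executing from step 1 with the substitution; state before step 1: [9])
1. PUSH 81 -> [9, 81]
2. ADD -> [90]
3. PUSH 68 -> [90, 68]
4. PUSH -34 -> [90, 68, -34]
5. PUSH 42 -> [90, 68, -34, 42]
6. PUSH 6 -> [90, 68, -34, 42, 6]
7. PUSH -79 -> [90, 68, -34, 42, 6, -79]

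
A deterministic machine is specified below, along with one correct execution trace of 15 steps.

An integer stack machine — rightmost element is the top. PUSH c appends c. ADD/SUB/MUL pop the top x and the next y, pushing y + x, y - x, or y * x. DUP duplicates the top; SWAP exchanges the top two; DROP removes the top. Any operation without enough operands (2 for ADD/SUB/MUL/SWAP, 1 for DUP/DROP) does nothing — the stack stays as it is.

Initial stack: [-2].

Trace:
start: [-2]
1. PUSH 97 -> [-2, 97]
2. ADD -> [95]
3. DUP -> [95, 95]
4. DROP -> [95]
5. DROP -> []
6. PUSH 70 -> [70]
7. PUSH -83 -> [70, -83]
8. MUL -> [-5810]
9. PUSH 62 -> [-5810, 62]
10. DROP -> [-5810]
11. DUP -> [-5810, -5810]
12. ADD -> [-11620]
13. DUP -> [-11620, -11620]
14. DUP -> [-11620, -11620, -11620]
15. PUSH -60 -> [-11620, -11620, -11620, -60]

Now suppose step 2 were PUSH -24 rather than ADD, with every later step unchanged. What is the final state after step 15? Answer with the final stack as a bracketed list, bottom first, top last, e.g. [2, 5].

(re-executing from step 2 with the substitution; state before step 2: [-2, 97])
2. PUSH -24 -> [-2, 97, -24]
3. DUP -> [-2, 97, -24, -24]
4. DROP -> [-2, 97, -24]
5. DROP -> [-2, 97]
6. PUSH 70 -> [-2, 97, 70]
7. PUSH -83 -> [-2, 97, 70, -83]
8. MUL -> [-2, 97, -5810]
9. PUSH 62 -> [-2, 97, -5810, 62]
10. DROP -> [-2, 97, -5810]
11. DUP -> [-2, 97, -5810, -5810]
12. ADD -> [-2, 97, -11620]
13. DUP -> [-2, 97, -11620, -11620]
14. DUP -> [-2, 97, -11620, -11620, -11620]
15. PUSH -60 -> [-2, 97, -11620, -11620, -11620, -60]

[-2, 97, -11620, -11620, -11620, -60]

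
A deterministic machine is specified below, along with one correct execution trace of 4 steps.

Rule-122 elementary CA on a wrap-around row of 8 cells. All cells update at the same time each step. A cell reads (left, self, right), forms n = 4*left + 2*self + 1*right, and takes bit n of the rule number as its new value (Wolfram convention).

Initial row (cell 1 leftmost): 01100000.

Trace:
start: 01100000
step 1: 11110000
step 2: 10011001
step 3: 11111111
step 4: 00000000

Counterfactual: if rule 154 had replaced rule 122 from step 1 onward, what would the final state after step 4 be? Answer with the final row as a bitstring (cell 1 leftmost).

00000110

(re-executing steps 1..4 under rule 154; state before step 1: 01100000)
step 1: 11010000
step 2: 10001001
step 3: 01010111
step 4: 00000110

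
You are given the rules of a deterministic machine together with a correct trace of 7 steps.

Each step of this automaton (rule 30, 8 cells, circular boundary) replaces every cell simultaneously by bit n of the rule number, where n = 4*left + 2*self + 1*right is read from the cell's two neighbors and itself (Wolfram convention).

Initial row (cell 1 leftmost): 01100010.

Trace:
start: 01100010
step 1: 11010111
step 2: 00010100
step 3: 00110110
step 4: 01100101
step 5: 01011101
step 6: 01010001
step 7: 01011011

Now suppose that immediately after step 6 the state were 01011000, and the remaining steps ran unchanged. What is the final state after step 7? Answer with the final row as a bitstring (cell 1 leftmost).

state after step 6 := 01011000
step 7: 11010100

11010100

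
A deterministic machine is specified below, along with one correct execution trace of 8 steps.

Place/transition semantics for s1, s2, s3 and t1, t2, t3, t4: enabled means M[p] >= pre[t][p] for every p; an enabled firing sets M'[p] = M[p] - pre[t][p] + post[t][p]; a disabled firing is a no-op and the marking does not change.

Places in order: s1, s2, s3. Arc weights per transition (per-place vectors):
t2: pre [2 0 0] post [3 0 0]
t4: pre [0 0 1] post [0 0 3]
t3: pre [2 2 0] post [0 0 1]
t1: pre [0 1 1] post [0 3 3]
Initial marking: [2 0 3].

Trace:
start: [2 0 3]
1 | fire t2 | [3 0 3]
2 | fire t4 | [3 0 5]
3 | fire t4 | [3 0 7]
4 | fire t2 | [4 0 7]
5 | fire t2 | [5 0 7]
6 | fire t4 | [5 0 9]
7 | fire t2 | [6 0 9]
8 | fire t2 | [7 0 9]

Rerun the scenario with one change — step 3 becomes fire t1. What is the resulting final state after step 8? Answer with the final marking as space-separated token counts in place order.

7 0 7

(re-executing from step 3 with the substitution; state before step 3: [3 0 5])
3 | fire t1 | [3 0 5]
4 | fire t2 | [4 0 5]
5 | fire t2 | [5 0 5]
6 | fire t4 | [5 0 7]
7 | fire t2 | [6 0 7]
8 | fire t2 | [7 0 7]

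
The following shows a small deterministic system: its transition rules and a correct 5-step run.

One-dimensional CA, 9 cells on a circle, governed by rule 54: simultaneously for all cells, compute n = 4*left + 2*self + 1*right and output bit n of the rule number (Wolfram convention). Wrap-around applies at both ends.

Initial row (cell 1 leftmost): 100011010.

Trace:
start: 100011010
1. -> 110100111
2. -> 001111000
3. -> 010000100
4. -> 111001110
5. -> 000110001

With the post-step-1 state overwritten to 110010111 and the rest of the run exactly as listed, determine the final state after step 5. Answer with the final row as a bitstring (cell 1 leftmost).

state after step 1 := 110010111
2. -> 001111000
3. -> 010000100
4. -> 111001110
5. -> 000110001

000110001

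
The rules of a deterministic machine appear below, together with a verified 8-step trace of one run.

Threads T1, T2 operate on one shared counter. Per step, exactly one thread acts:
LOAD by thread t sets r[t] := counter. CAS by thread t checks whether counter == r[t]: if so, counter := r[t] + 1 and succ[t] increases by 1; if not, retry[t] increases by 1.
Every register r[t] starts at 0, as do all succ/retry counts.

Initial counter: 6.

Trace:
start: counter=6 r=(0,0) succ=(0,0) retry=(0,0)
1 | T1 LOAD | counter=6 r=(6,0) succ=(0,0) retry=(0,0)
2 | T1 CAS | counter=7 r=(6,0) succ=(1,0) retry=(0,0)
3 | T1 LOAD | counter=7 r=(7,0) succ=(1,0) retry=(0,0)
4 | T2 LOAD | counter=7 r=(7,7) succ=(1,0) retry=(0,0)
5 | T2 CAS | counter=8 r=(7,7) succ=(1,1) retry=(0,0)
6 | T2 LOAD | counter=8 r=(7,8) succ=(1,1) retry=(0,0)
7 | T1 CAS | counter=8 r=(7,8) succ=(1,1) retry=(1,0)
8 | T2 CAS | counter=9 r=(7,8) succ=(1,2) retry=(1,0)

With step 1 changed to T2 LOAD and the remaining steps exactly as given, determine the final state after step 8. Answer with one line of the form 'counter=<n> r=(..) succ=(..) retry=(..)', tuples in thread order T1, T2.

counter=8 r=(6,7) succ=(0,2) retry=(2,0)

(re-executing from step 1 with the substitution; state before step 1: counter=6 r=(0,0) succ=(0,0) retry=(0,0))
1 | T2 LOAD | counter=6 r=(0,6) succ=(0,0) retry=(0,0)
2 | T1 CAS | counter=6 r=(0,6) succ=(0,0) retry=(1,0)
3 | T1 LOAD | counter=6 r=(6,6) succ=(0,0) retry=(1,0)
4 | T2 LOAD | counter=6 r=(6,6) succ=(0,0) retry=(1,0)
5 | T2 CAS | counter=7 r=(6,6) succ=(0,1) retry=(1,0)
6 | T2 LOAD | counter=7 r=(6,7) succ=(0,1) retry=(1,0)
7 | T1 CAS | counter=7 r=(6,7) succ=(0,1) retry=(2,0)
8 | T2 CAS | counter=8 r=(6,7) succ=(0,2) retry=(2,0)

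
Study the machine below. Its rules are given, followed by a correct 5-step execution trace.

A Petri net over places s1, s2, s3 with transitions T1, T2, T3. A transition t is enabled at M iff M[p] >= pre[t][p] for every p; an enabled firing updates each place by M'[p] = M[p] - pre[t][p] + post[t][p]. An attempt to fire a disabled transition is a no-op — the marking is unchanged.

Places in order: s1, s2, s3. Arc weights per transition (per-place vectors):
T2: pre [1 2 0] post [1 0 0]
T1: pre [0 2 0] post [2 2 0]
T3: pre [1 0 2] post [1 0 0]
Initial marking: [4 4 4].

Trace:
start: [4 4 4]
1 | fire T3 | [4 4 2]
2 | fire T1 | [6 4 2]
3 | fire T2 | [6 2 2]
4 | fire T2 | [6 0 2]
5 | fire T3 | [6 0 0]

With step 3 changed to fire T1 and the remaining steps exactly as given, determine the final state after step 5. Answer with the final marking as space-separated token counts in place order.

(re-executing from step 3 with the substitution; state before step 3: [6 4 2])
3 | fire T1 | [8 4 2]
4 | fire T2 | [8 2 2]
5 | fire T3 | [8 2 0]

8 2 0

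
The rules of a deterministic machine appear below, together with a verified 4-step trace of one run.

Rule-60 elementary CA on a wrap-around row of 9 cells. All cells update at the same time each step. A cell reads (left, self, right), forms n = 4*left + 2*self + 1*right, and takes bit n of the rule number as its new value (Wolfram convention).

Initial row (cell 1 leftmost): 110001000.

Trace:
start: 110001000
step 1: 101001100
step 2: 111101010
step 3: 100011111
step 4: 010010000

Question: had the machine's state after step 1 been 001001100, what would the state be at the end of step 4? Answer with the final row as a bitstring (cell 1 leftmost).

state after step 1 := 001001100
step 2: 001101010
step 3: 001011111
step 4: 101110000

101110000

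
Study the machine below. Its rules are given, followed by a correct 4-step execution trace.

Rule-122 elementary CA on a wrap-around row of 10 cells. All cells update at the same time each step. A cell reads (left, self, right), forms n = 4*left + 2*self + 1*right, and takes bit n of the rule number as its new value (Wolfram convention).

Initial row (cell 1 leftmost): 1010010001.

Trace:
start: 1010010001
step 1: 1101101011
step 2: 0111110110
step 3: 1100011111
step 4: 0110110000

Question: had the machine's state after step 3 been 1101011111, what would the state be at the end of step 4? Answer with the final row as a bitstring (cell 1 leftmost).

0110110000

state after step 3 := 1101011111
step 4: 0110110000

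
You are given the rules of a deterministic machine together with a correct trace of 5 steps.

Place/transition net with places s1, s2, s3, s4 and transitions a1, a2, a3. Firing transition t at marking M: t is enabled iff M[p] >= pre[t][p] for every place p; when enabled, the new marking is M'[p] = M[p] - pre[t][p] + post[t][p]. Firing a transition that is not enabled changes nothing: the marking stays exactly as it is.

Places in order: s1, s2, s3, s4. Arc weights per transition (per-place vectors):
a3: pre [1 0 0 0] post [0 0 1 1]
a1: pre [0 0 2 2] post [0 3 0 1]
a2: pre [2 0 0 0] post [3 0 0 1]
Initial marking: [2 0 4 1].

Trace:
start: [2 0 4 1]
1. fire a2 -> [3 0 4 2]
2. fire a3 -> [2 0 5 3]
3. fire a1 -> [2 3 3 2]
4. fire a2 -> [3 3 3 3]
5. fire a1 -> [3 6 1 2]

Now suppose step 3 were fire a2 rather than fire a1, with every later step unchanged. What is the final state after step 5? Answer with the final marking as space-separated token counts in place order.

(re-executing from step 3 with the substitution; state before step 3: [2 0 5 3])
3. fire a2 -> [3 0 5 4]
4. fire a2 -> [4 0 5 5]
5. fire a1 -> [4 3 3 4]

4 3 3 4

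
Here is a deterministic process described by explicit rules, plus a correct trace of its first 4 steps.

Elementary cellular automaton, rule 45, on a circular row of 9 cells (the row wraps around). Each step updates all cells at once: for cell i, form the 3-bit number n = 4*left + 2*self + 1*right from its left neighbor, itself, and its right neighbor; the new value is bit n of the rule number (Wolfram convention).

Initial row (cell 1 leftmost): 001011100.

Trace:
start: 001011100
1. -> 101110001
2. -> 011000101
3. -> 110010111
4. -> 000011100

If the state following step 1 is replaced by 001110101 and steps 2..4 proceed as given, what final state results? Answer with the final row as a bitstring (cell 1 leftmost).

state after step 1 := 001110101
2. -> 001001111
3. -> 001001000
4. -> 101001011

101001011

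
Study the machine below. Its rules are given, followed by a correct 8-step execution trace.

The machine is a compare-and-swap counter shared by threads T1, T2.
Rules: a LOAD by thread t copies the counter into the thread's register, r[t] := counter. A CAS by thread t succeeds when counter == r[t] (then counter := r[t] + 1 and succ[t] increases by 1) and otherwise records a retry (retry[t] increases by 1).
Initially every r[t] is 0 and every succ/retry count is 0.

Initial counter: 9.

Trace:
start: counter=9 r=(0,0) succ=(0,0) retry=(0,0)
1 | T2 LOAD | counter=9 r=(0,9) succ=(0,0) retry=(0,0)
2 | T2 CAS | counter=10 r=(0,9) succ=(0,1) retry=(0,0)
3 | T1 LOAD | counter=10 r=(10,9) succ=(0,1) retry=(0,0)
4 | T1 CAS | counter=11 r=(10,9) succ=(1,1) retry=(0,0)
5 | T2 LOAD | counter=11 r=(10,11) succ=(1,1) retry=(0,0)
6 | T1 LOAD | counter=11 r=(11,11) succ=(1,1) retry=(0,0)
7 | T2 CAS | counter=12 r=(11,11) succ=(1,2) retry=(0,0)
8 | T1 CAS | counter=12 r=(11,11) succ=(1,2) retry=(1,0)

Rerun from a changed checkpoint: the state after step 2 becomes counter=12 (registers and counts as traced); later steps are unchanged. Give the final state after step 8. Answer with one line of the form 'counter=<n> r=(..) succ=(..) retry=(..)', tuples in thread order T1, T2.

counter=14 r=(13,13) succ=(1,2) retry=(1,0)

state after step 2 := counter=12 r=(0,9) succ=(0,1) retry=(0,0)
3 | T1 LOAD | counter=12 r=(12,9) succ=(0,1) retry=(0,0)
4 | T1 CAS | counter=13 r=(12,9) succ=(1,1) retry=(0,0)
5 | T2 LOAD | counter=13 r=(12,13) succ=(1,1) retry=(0,0)
6 | T1 LOAD | counter=13 r=(13,13) succ=(1,1) retry=(0,0)
7 | T2 CAS | counter=14 r=(13,13) succ=(1,2) retry=(0,0)
8 | T1 CAS | counter=14 r=(13,13) succ=(1,2) retry=(1,0)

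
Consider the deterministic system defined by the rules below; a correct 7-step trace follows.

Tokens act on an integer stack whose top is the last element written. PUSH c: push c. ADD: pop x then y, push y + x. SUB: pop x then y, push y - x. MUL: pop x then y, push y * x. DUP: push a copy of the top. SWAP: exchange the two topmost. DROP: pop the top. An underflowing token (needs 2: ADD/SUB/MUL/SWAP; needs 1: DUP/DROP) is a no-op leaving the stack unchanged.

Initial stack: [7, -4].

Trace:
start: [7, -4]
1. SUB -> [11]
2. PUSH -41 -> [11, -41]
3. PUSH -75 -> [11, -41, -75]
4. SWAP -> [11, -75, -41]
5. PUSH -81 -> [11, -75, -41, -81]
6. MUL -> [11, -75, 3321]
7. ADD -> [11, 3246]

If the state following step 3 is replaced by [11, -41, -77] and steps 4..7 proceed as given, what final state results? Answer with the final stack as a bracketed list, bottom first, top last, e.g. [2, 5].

[11, 3244]

state after step 3 := [11, -41, -77]
4. SWAP -> [11, -77, -41]
5. PUSH -81 -> [11, -77, -41, -81]
6. MUL -> [11, -77, 3321]
7. ADD -> [11, 3244]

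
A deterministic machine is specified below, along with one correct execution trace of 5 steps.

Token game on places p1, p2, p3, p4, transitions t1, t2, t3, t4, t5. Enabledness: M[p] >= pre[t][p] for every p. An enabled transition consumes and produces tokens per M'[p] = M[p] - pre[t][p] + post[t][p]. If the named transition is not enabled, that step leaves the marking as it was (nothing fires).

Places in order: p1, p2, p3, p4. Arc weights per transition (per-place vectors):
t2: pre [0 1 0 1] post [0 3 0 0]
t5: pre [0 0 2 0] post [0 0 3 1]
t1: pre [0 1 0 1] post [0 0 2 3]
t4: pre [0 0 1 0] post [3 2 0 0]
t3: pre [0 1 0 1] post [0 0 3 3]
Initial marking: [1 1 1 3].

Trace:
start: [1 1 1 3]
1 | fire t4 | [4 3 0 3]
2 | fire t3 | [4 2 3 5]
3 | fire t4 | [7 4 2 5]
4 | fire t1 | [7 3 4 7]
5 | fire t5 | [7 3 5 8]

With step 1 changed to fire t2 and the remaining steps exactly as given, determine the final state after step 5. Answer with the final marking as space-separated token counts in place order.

(re-executing from step 1 with the substitution; state before step 1: [1 1 1 3])
1 | fire t2 | [1 3 1 2]
2 | fire t3 | [1 2 4 4]
3 | fire t4 | [4 4 3 4]
4 | fire t1 | [4 3 5 6]
5 | fire t5 | [4 3 6 7]

4 3 6 7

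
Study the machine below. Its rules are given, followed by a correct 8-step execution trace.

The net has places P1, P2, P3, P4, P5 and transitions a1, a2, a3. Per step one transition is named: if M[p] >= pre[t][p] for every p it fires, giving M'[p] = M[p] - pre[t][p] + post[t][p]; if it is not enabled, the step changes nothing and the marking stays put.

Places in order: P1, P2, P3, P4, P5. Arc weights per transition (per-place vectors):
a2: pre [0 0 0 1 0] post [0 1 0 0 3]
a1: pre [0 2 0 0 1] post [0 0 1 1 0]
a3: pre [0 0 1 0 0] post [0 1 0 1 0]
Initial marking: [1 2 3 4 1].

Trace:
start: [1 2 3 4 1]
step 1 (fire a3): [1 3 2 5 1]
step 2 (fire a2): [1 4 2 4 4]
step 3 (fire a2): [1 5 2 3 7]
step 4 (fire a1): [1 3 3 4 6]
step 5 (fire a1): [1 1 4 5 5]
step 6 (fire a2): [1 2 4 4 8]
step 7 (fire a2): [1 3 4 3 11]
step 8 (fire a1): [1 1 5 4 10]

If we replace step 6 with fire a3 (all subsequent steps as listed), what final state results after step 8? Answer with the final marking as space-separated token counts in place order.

(re-executing from step 6 with the substitution; state before step 6: [1 1 4 5 5])
step 6 (fire a3): [1 2 3 6 5]
step 7 (fire a2): [1 3 3 5 8]
step 8 (fire a1): [1 1 4 6 7]

1 1 4 6 7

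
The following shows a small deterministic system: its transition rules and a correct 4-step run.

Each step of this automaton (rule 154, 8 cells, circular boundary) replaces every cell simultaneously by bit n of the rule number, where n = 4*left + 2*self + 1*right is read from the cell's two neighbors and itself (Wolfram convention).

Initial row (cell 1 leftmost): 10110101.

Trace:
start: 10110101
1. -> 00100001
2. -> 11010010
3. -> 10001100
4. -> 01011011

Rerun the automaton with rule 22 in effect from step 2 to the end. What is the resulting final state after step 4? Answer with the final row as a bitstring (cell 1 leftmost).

(re-executing steps 2..4 under rule 22; state before step 2: 00100001)
2. -> 11110011
3. -> 00001100
4. -> 00010010

00010010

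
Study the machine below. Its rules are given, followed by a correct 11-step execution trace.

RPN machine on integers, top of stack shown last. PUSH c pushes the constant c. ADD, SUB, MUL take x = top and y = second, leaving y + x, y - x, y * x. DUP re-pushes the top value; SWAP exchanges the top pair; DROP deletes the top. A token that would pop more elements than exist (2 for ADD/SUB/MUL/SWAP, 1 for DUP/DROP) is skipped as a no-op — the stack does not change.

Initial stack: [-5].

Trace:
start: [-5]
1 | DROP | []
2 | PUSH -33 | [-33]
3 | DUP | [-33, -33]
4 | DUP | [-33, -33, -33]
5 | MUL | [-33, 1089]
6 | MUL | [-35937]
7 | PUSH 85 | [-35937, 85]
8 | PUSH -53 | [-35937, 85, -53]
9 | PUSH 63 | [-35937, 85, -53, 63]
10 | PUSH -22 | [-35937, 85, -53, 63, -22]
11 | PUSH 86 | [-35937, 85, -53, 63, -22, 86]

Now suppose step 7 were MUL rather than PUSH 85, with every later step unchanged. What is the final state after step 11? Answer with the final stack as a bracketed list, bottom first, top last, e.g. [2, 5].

[-35937, -53, 63, -22, 86]

(re-executing from step 7 with the substitution; state before step 7: [-35937])
7 | MUL | [-35937]
8 | PUSH -53 | [-35937, -53]
9 | PUSH 63 | [-35937, -53, 63]
10 | PUSH -22 | [-35937, -53, 63, -22]
11 | PUSH 86 | [-35937, -53, 63, -22, 86]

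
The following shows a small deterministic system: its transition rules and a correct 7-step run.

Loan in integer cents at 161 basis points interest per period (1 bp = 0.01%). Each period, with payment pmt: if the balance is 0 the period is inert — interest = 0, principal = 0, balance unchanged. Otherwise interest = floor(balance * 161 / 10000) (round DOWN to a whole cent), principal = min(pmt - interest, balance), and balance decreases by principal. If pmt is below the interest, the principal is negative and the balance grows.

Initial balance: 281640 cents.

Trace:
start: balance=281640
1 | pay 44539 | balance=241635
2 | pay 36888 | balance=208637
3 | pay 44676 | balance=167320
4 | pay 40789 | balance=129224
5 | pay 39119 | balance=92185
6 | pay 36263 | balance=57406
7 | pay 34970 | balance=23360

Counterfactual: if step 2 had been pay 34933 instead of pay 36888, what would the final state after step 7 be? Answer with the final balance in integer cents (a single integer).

25476

(re-executing from step 2 with the substitution; state before step 2: balance=241635)
2 | pay 34933 | balance=210592
3 | pay 44676 | balance=169306
4 | pay 40789 | balance=131242
5 | pay 39119 | balance=94235
6 | pay 36263 | balance=59489
7 | pay 34970 | balance=25476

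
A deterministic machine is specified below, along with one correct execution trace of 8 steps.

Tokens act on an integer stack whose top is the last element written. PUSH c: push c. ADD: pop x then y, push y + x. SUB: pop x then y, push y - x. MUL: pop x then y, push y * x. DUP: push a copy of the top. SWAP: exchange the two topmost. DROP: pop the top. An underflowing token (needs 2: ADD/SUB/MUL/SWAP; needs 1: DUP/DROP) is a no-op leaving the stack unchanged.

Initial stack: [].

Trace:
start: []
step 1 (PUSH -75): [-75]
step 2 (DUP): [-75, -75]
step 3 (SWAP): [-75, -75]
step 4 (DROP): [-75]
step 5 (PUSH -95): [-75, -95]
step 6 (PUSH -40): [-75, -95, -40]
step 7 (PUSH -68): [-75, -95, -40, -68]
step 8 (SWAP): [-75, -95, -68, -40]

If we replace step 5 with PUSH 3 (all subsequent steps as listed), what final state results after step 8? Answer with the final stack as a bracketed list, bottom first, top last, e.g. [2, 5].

(re-executing from step 5 with the substitution; state before step 5: [-75])
step 5 (PUSH 3): [-75, 3]
step 6 (PUSH -40): [-75, 3, -40]
step 7 (PUSH -68): [-75, 3, -40, -68]
step 8 (SWAP): [-75, 3, -68, -40]

[-75, 3, -68, -40]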